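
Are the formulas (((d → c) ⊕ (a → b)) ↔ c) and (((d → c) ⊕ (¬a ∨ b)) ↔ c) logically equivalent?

a | b | c | d || φ | ψ
F | F | F | F || T | T
F | F | F | T || F | F
F | F | T | F || F | F
F | F | T | T || F | F
F | T | F | F || T | T
F | T | F | T || F | F
F | T | T | F || F | F
F | T | T | T || F | F
T | F | F | F || F | F
T | F | F | T || T | T
T | F | T | F || T | T
T | F | T | T || T | T
T | T | F | F || T | T
T | T | F | T || F | F
T | T | T | F || F | F
T | T | T | T || F | F
The columns for φ and ψ agree on every row, so they are logically equivalent.

equivalent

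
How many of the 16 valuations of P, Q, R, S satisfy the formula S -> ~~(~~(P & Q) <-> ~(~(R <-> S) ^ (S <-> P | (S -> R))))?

P  Q  R  S     (P & Q)  ~(P & Q)  ~~(P & Q)  (R <-> S)  ~(R <-> S)  (S -> R)  (P | (S -> R))  (S <-> (P | (S -> R)))  φ
1  1  1  1        1        0          1          1          0          1            1                   1             0
1  1  1  0        1        0          1          0          1          1            1                   0             1
1  1  0  1        1        0          1          0          1          0            1                   1             1
1  1  0  0        1        0          1          1          0          1            1                   0             1
1  0  1  1        0        1          0          1          0          1            1                   1             1
1  0  1  0        0        1          0          0          1          1            1                   0             1
1  0  0  1        0        1          0          0          1          0            1                   1             0
1  0  0  0        0        1          0          1          0          1            1                   0             1
0  1  1  1        0        1          0          1          0          1            1                   1             1
0  1  1  0        0        1          0          0          1          1            1                   0             1
0  1  0  1        0        1          0          0          1          0            0                   0             1
0  1  0  0        0        1          0          1          0          1            1                   0             1
0  0  1  1        0        1          0          1          0          1            1                   1             1
0  0  1  0        0        1          0          0          1          1            1                   0             1
0  0  0  1        0        1          0          0          1          0            0                   0             1
0  0  0  0        0        1          0          1          0          1            1                   0             1
The formula is true on 14 of the 16 rows.

14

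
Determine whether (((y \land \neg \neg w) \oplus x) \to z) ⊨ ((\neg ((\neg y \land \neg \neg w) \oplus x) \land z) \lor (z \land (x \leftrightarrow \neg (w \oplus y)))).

x | y | z | w || φ | ψ
0 | 0 | 0 | 0 || 1 | 0
0 | 0 | 0 | 1 || 1 | 0
0 | 0 | 1 | 0 || 1 | 1
0 | 0 | 1 | 1 || 1 | 1
0 | 1 | 0 | 0 || 1 | 0
0 | 1 | 0 | 1 || 0 | 0
0 | 1 | 1 | 0 || 1 | 1
0 | 1 | 1 | 1 || 1 | 1
1 | 0 | 0 | 0 || 0 | 0
1 | 0 | 0 | 1 || 0 | 0
1 | 0 | 1 | 0 || 1 | 1
1 | 0 | 1 | 1 || 1 | 1
1 | 1 | 0 | 0 || 0 | 0
1 | 1 | 0 | 1 || 1 | 0
1 | 1 | 1 | 0 || 1 | 0
1 | 1 | 1 | 1 || 1 | 1
At x=0, y=0, z=0, w=0 we have φ true but ψ false, so φ does not entail ψ.

no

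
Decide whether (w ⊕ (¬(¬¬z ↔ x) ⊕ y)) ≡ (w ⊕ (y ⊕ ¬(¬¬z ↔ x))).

x | y | z | w || φ | ψ
T | T | T | T || F | F
T | T | T | F || T | T
T | T | F | T || T | T
T | T | F | F || F | F
T | F | T | T || T | T
T | F | T | F || F | F
T | F | F | T || F | F
T | F | F | F || T | T
F | T | T | T || T | T
F | T | T | F || F | F
F | T | F | T || F | F
F | T | F | F || T | T
F | F | T | T || F | F
F | F | T | F || T | T
F | F | F | T || T | T
F | F | F | F || F | F
The columns for φ and ψ agree on every row, so they are logically equivalent.

equivalent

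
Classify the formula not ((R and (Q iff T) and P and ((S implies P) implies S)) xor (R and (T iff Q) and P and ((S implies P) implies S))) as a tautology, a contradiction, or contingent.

tautology

P | Q | R | S | T | φ
- | - | - | - | - | -
T | T | T | T | T | T
T | T | T | T | F | T
T | T | T | F | T | T
T | T | T | F | F | T
T | T | F | T | T | T
T | T | F | T | F | T
T | T | F | F | T | T
T | T | F | F | F | T
T | F | T | T | T | T
T | F | T | T | F | T
T | F | T | F | T | T
T | F | T | F | F | T
T | F | F | T | T | T
T | F | F | T | F | T
T | F | F | F | T | T
T | F | F | F | F | T
F | T | T | T | T | T
F | T | T | T | F | T
F | T | T | F | T | T
F | T | T | F | F | T
F | T | F | T | T | T
F | T | F | T | F | T
F | T | F | F | T | T
F | T | F | F | F | T
F | F | T | T | T | T
F | F | T | T | F | T
F | F | T | F | T | T
F | F | T | F | F | T
F | F | F | T | T | T
F | F | F | T | F | T
F | F | F | F | T | T
F | F | F | F | F | T
Every row is T, so the formula is a tautology.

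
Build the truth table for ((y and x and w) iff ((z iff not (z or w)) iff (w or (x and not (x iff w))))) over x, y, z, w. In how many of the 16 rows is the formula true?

8

x  y  z  w  |  (y and x and w)  (z or w)  not (z or w)  (z iff not (z or w))  (x iff w)  not (x iff w)  (x and not (x iff w))  (w or (x and not (x iff w)))  φ
0  0  0  0  |         0            0           1                 0                1            0                  0                         0                0
0  0  0  1  |         0            1           0                 1                0            1                  0                         1                0
0  0  1  0  |         0            1           0                 0                1            0                  0                         0                0
0  0  1  1  |         0            1           0                 0                0            1                  0                         1                1
0  1  0  0  |         0            0           1                 0                1            0                  0                         0                0
0  1  0  1  |         0            1           0                 1                0            1                  0                         1                0
0  1  1  0  |         0            1           0                 0                1            0                  0                         0                0
0  1  1  1  |         0            1           0                 0                0            1                  0                         1                1
1  0  0  0  |         0            0           1                 0                0            1                  1                         1                1
1  0  0  1  |         0            1           0                 1                1            0                  0                         1                0
1  0  1  0  |         0            1           0                 0                0            1                  1                         1                1
1  0  1  1  |         0            1           0                 0                1            0                  0                         1                1
1  1  0  0  |         0            0           1                 0                0            1                  1                         1                1
1  1  0  1  |         1            1           0                 1                1            0                  0                         1                1
1  1  1  0  |         0            1           0                 0                0            1                  1                         1                1
1  1  1  1  |         1            1           0                 0                1            0                  0                         1                0
The formula is true on 8 of the 16 rows.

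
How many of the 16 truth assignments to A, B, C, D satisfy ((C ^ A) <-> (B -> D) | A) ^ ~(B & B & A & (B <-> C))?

A  B  C  D     (C ^ A)  (B -> D)  ((B -> D) | A)  ((C ^ A) <-> ((B -> D) | A))  (B & B & A)  (B <-> C)  ((B & B & A) & (B <-> C))  ~((B & B & A) & (B <-> C))  φ
1  1  1  1        0        1            1                      0                     1           1                  1                          0               0
1  1  1  0        0        0            1                      0                     1           1                  1                          0               0
1  1  0  1        1        1            1                      1                     1           0                  0                          1               0
1  1  0  0        1        0            1                      1                     1           0                  0                          1               0
1  0  1  1        0        1            1                      0                     0           0                  0                          1               1
1  0  1  0        0        1            1                      0                     0           0                  0                          1               1
1  0  0  1        1        1            1                      1                     0           1                  0                          1               0
1  0  0  0        1        1            1                      1                     0           1                  0                          1               0
0  1  1  1        1        1            1                      1                     0           1                  0                          1               0
0  1  1  0        1        0            0                      0                     0           1                  0                          1               1
0  1  0  1        0        1            1                      0                     0           0                  0                          1               1
0  1  0  0        0        0            0                      1                     0           0                  0                          1               0
0  0  1  1        1        1            1                      1                     0           0                  0                          1               0
0  0  1  0        1        1            1                      1                     0           0                  0                          1               0
0  0  0  1        0        1            1                      0                     0           1                  0                          1               1
0  0  0  0        0        1            1                      0                     0           1                  0                          1               1
The formula is true on 6 of the 16 rows.

6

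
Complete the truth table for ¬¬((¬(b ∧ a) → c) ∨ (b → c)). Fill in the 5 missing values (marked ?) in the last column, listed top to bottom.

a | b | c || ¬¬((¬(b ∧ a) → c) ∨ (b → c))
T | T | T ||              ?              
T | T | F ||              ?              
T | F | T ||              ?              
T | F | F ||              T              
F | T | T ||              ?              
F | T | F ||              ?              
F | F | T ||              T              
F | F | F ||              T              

Row a=T, b=T, c=T: ((¬(b ∧ a) → c) ∨ (b → c)) = T, ¬((¬(b ∧ a) → c) ∨ (b → c)) = F, so ¬¬((¬(b ∧ a) → c) ∨ (b → c)) = T.
Row a=T, b=T, c=F: ((¬(b ∧ a) → c) ∨ (b → c)) = T, ¬((¬(b ∧ a) → c) ∨ (b → c)) = F, so ¬¬((¬(b ∧ a) → c) ∨ (b → c)) = T.
Row a=T, b=F, c=T: ((¬(b ∧ a) → c) ∨ (b → c)) = T, ¬((¬(b ∧ a) → c) ∨ (b → c)) = F, so ¬¬((¬(b ∧ a) → c) ∨ (b → c)) = T.
Row a=F, b=T, c=T: ((¬(b ∧ a) → c) ∨ (b → c)) = T, ¬((¬(b ∧ a) → c) ∨ (b → c)) = F, so ¬¬((¬(b ∧ a) → c) ∨ (b → c)) = T.
Row a=F, b=T, c=F: ((¬(b ∧ a) → c) ∨ (b → c)) = F, ¬((¬(b ∧ a) → c) ∨ (b → c)) = T, so ¬¬((¬(b ∧ a) → c) ∨ (b → c)) = F.

T, T, T, T, F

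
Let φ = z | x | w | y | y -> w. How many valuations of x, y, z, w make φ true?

9

  x      y      z      w       (((z | x) | w | y | y) -> w)
False  False  False  False                 True            
False  False  False   True                 True            
False  False   True  False                False            
False  False   True   True                 True            
False   True  False  False                False            
False   True  False   True                 True            
False   True   True  False                False            
False   True   True   True                 True            
 True  False  False  False                False            
 True  False  False   True                 True            
 True  False   True  False                False            
 True  False   True   True                 True            
 True   True  False  False                False            
 True   True  False   True                 True            
 True   True   True  False                False            
 True   True   True   True                 True            
The formula is true on 9 of the 16 rows.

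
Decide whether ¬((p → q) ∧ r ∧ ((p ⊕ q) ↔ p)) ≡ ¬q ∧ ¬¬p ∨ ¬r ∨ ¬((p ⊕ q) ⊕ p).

not equivalent

p  q  r  |  φ  ψ
F  F  F  |  T  T
F  F  T  |  F  T
F  T  F  |  T  T
F  T  T  |  T  F
T  F  F  |  T  T
T  F  T  |  T  T
T  T  F  |  T  T
T  T  T  |  T  F
The columns differ at p=F, q=F, r=T (φ=F, ψ=T), so they are not equivalent.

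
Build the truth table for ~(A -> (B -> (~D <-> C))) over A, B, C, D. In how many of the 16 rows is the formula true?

  A   |   B   |   C   |   D   |   ~D  | (~D <-> C) | (B -> (~D <-> C)) | (A -> (B -> (~D <-> C))) | ~(A -> (B -> (~D <-> C)))
----- | ----- | ----- | ----- | ----- | ---------- | ----------------- | ------------------------ | -------------------------
 True |  True |  True |  True | False |   False    |       False       |          False           |            True          
 True |  True |  True | False |  True |    True    |        True       |           True           |           False          
 True |  True | False |  True | False |    True    |        True       |           True           |           False          
 True |  True | False | False |  True |   False    |       False       |          False           |            True          
 True | False |  True |  True | False |   False    |        True       |           True           |           False          
 True | False |  True | False |  True |    True    |        True       |           True           |           False          
 True | False | False |  True | False |    True    |        True       |           True           |           False          
 True | False | False | False |  True |   False    |        True       |           True           |           False          
False |  True |  True |  True | False |   False    |       False       |           True           |           False          
False |  True |  True | False |  True |    True    |        True       |           True           |           False          
False |  True | False |  True | False |    True    |        True       |           True           |           False          
False |  True | False | False |  True |   False    |       False       |           True           |           False          
False | False |  True |  True | False |   False    |        True       |           True           |           False          
False | False |  True | False |  True |    True    |        True       |           True           |           False          
False | False | False |  True | False |    True    |        True       |           True           |           False          
False | False | False | False |  True |   False    |        True       |           True           |           False          
The formula is true on 2 of the 16 rows.

2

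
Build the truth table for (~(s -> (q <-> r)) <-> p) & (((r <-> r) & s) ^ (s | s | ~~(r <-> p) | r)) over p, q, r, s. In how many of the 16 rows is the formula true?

4

  p      q      r      s       (q <-> r)  (s -> (q <-> r))  ~(s -> (q <-> r))  (~(s -> (q <-> r)) <-> p)  (r <-> r)  ((r <-> r) & s)  (r <-> p)  ~(r <-> p)  ~~(r <-> p)  (s | s | ~~(r <-> p) | r)    φ  
False  False  False  False        True          True              False                   True               True         False          True      False         True                True             True
False  False  False   True        True          True              False                   True               True          True          True      False         True                True            False
False  False   True  False       False          True              False                   True               True         False         False       True        False                True             True
False  False   True   True       False         False               True                  False               True          True         False       True        False                True            False
False   True  False  False       False          True              False                   True               True         False          True      False         True                True             True
False   True  False   True       False         False               True                  False               True          True          True      False         True                True            False
False   True   True  False        True          True              False                   True               True         False         False       True        False                True             True
False   True   True   True        True          True              False                   True               True          True         False       True        False                True            False
 True  False  False  False        True          True              False                  False               True         False         False       True        False               False            False
 True  False  False   True        True          True              False                  False               True          True         False       True        False                True            False
 True  False   True  False       False          True              False                  False               True         False          True      False         True                True            False
 True  False   True   True       False         False               True                   True               True          True          True      False         True                True            False
 True   True  False  False       False          True              False                  False               True         False         False       True        False               False            False
 True   True  False   True       False         False               True                   True               True          True         False       True        False                True            False
 True   True   True  False        True          True              False                  False               True         False          True      False         True                True            False
 True   True   True   True        True          True              False                  False               True          True          True      False         True                True            False
The formula is true on 4 of the 16 rows.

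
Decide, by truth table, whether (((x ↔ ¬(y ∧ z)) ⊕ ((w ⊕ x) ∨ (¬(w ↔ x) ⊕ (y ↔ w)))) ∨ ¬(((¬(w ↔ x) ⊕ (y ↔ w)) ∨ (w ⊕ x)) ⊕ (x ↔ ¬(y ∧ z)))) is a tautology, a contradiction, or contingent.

x | y | z | w || φ
T | T | T | T || T
T | T | T | F || T
T | T | F | T || T
T | T | F | F || T
T | F | T | T || T
T | F | T | F || T
T | F | F | T || T
T | F | F | F || T
F | T | T | T || T
F | T | T | F || T
F | T | F | T || T
F | T | F | F || T
F | F | T | T || T
F | F | T | F || T
F | F | F | T || T
F | F | F | F || T
Every row is T, so the formula is a tautology.

tautology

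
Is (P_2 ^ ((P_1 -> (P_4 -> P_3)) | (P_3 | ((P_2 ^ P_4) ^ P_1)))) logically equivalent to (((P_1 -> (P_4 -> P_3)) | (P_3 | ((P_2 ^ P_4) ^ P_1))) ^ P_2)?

P_1 | P_2 | P_3 | P_4 || φ | ψ
 F  |  F  |  F  |  F  || T | T
 F  |  F  |  F  |  T  || T | T
 F  |  F  |  T  |  F  || T | T
 F  |  F  |  T  |  T  || T | T
 F  |  T  |  F  |  F  || F | F
 F  |  T  |  F  |  T  || F | F
 F  |  T  |  T  |  F  || F | F
 F  |  T  |  T  |  T  || F | F
 T  |  F  |  F  |  F  || T | T
 T  |  F  |  F  |  T  || F | F
 T  |  F  |  T  |  F  || T | T
 T  |  F  |  T  |  T  || T | T
 T  |  T  |  F  |  F  || F | F
 T  |  T  |  F  |  T  || F | F
 T  |  T  |  T  |  F  || F | F
 T  |  T  |  T  |  T  || F | F
The columns for φ and ψ agree on every row, so they are logically equivalent.

equivalent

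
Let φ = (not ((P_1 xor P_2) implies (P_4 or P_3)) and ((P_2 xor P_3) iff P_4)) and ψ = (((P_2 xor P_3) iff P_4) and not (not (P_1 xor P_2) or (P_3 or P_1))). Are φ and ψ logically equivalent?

not equivalent

P_1 | P_2 | P_3 | P_4 | φ | ψ
--- | --- | --- | --- | - | -
 F  |  F  |  F  |  F  | F | F
 F  |  F  |  F  |  T  | F | F
 F  |  F  |  T  |  F  | F | F
 F  |  F  |  T  |  T  | F | F
 F  |  T  |  F  |  F  | F | F
 F  |  T  |  F  |  T  | F | T
 F  |  T  |  T  |  F  | F | F
 F  |  T  |  T  |  T  | F | F
 T  |  F  |  F  |  F  | T | F
 T  |  F  |  F  |  T  | F | F
 T  |  F  |  T  |  F  | F | F
 T  |  F  |  T  |  T  | F | F
 T  |  T  |  F  |  F  | F | F
 T  |  T  |  F  |  T  | F | F
 T  |  T  |  T  |  F  | F | F
 T  |  T  |  T  |  T  | F | F
The columns differ at P_1=F, P_2=T, P_3=F, P_4=T (φ=F, ψ=T), so they are not equivalent.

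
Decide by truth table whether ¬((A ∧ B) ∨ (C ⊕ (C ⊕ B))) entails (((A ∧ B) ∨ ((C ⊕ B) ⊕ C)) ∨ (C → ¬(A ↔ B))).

no

A | B | C | φ | ψ
- | - | - | - | -
T | T | T | F | T
T | T | F | F | T
T | F | T | T | T
T | F | F | T | T
F | T | T | F | T
F | T | F | F | T
F | F | T | T | F
F | F | F | T | T
At A=F, B=F, C=T we have φ true but ψ false, so φ does not entail ψ.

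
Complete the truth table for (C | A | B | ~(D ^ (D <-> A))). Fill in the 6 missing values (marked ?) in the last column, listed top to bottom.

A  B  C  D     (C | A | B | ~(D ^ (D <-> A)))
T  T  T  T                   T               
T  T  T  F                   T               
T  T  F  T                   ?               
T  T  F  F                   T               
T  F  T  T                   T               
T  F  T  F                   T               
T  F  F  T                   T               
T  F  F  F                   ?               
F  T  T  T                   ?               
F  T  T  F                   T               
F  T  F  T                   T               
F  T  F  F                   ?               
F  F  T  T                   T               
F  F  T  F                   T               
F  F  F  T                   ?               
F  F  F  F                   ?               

Row A=T, B=T, C=F, D=T: ~(D ^ (D <-> A)) = T, so (C | A | B | ~(D ^ (D <-> A))) = T.
Row A=T, B=F, C=F, D=F: ~(D ^ (D <-> A)) = T, so (C | A | B | ~(D ^ (D <-> A))) = T.
Row A=F, B=T, C=T, D=T: ~(D ^ (D <-> A)) = F, so (C | A | B | ~(D ^ (D <-> A))) = T.
Row A=F, B=T, C=F, D=F: ~(D ^ (D <-> A)) = F, so (C | A | B | ~(D ^ (D <-> A))) = T.
Row A=F, B=F, C=F, D=T: ~(D ^ (D <-> A)) = F, so (C | A | B | ~(D ^ (D <-> A))) = F.
Row A=F, B=F, C=F, D=F: ~(D ^ (D <-> A)) = F, so (C | A | B | ~(D ^ (D <-> A))) = F.

T, T, T, T, F, F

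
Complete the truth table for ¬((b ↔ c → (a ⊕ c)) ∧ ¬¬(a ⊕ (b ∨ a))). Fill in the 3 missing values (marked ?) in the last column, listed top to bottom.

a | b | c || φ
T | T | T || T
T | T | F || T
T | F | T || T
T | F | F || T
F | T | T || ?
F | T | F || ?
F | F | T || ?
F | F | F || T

F, F, T

Row a=F, b=T, c=T: (b ↔ c → (a ⊕ c)) = T, ¬¬(a ⊕ (b ∨ a)) = T, ((b ↔ c → (a ⊕ c)) ∧ ¬¬(a ⊕ (b ∨ a))) = T, so the formula = F.
Row a=F, b=T, c=F: (b ↔ c → (a ⊕ c)) = T, ¬¬(a ⊕ (b ∨ a)) = T, ((b ↔ c → (a ⊕ c)) ∧ ¬¬(a ⊕ (b ∨ a))) = T, so the formula = F.
Row a=F, b=F, c=T: (b ↔ c → (a ⊕ c)) = F, ¬¬(a ⊕ (b ∨ a)) = F, ((b ↔ c → (a ⊕ c)) ∧ ¬¬(a ⊕ (b ∨ a))) = F, so the formula = T.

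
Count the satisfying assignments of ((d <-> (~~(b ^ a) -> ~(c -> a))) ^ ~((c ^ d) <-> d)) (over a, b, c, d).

8

a  b  c  d  |  (b ^ a)  ~(b ^ a)  ~~(b ^ a)  (c -> a)  ~(c -> a)  (~~(b ^ a) -> ~(c -> a))  (c ^ d)  ((c ^ d) <-> d)  ~((c ^ d) <-> d)  φ
1  1  1  1  |     0        1          0         1          0                 1                 0            0                1          0
1  1  1  0  |     0        1          0         1          0                 1                 1            0                1          1
1  1  0  1  |     0        1          0         1          0                 1                 1            1                0          1
1  1  0  0  |     0        1          0         1          0                 1                 0            1                0          0
1  0  1  1  |     1        0          1         1          0                 0                 0            0                1          1
1  0  1  0  |     1        0          1         1          0                 0                 1            0                1          0
1  0  0  1  |     1        0          1         1          0                 0                 1            1                0          0
1  0  0  0  |     1        0          1         1          0                 0                 0            1                0          1
0  1  1  1  |     1        0          1         0          1                 1                 0            0                1          0
0  1  1  0  |     1        0          1         0          1                 1                 1            0                1          1
0  1  0  1  |     1        0          1         1          0                 0                 1            1                0          0
0  1  0  0  |     1        0          1         1          0                 0                 0            1                0          1
0  0  1  1  |     0        1          0         0          1                 1                 0            0                1          0
0  0  1  0  |     0        1          0         0          1                 1                 1            0                1          1
0  0  0  1  |     0        1          0         1          0                 1                 1            1                0          1
0  0  0  0  |     0        1          0         1          0                 1                 0            1                0          0
The formula is true on 8 of the 16 rows.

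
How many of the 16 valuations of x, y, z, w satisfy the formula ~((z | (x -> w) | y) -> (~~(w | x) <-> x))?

x | y | z | w | φ
- | - | - | - | -
1 | 1 | 1 | 1 | 0
1 | 1 | 1 | 0 | 0
1 | 1 | 0 | 1 | 0
1 | 1 | 0 | 0 | 0
1 | 0 | 1 | 1 | 0
1 | 0 | 1 | 0 | 0
1 | 0 | 0 | 1 | 0
1 | 0 | 0 | 0 | 0
0 | 1 | 1 | 1 | 1
0 | 1 | 1 | 0 | 0
0 | 1 | 0 | 1 | 1
0 | 1 | 0 | 0 | 0
0 | 0 | 1 | 1 | 1
0 | 0 | 1 | 0 | 0
0 | 0 | 0 | 1 | 1
0 | 0 | 0 | 0 | 0
The formula is true on 4 of the 16 rows.

4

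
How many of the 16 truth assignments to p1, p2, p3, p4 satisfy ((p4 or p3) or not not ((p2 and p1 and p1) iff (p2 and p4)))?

15

p1  p2  p3  p4  |  (p4 or p3)  (p2 and p1 and p1)  (p2 and p4)  φ
F   F   F   F   |      F               F                F       T
F   F   F   T   |      T               F                F       T
F   F   T   F   |      T               F                F       T
F   F   T   T   |      T               F                F       T
F   T   F   F   |      F               F                F       T
F   T   F   T   |      T               F                T       T
F   T   T   F   |      T               F                F       T
F   T   T   T   |      T               F                T       T
T   F   F   F   |      F               F                F       T
T   F   F   T   |      T               F                F       T
T   F   T   F   |      T               F                F       T
T   F   T   T   |      T               F                F       T
T   T   F   F   |      F               T                F       F
T   T   F   T   |      T               T                T       T
T   T   T   F   |      T               T                F       T
T   T   T   T   |      T               T                T       T
The formula is true on 15 of the 16 rows.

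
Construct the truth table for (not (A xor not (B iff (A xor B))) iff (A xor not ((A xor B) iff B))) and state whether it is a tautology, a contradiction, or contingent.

A | B | (A xor B) | (B iff (A xor B)) | not (B iff (A xor B)) | ((A xor B) iff B) | not ((A xor B) iff B) | φ
- | - | --------- | ----------------- | --------------------- | ----------------- | --------------------- | -
T | T |     F     |         F         |           T           |         F         |           T           | F
T | F |     T     |         F         |           T           |         F         |           T           | F
F | T |     T     |         T         |           F           |         T         |           F           | F
F | F |     F     |         T         |           F           |         T         |           F           | F
Every row is F, so the formula is a contradiction.

contradiction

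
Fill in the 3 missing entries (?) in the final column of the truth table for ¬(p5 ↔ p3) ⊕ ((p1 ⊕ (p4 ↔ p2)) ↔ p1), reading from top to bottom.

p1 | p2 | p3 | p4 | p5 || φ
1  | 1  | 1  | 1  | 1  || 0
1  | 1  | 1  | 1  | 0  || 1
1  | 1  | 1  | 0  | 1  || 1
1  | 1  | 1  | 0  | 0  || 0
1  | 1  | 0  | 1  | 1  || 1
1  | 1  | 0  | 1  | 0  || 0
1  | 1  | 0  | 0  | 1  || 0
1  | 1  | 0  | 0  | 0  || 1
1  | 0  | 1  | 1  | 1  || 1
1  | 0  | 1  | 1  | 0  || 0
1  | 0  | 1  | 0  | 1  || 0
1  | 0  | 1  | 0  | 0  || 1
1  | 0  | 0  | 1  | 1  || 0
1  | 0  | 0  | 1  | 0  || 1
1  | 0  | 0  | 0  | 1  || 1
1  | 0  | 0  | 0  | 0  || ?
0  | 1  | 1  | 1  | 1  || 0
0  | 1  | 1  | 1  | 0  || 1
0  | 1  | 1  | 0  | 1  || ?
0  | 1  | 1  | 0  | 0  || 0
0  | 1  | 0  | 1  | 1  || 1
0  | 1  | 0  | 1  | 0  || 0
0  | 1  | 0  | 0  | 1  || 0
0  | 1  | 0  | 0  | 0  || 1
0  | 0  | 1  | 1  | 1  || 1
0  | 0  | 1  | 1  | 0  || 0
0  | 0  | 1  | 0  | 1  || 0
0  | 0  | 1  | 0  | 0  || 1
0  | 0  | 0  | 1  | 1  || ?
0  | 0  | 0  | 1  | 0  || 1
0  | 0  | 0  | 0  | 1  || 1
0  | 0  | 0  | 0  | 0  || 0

0, 1, 0

Row p1=1, p2=0, p3=0, p4=0, p5=0: ¬(p5 ↔ p3) = 0, ((p1 ⊕ (p4 ↔ p2)) ↔ p1) = 0, so the formula = 0.
Row p1=0, p2=1, p3=1, p4=0, p5=1: ¬(p5 ↔ p3) = 0, ((p1 ⊕ (p4 ↔ p2)) ↔ p1) = 1, so the formula = 1.
Row p1=0, p2=0, p3=0, p4=1, p5=1: ¬(p5 ↔ p3) = 1, ((p1 ⊕ (p4 ↔ p2)) ↔ p1) = 1, so the formula = 0.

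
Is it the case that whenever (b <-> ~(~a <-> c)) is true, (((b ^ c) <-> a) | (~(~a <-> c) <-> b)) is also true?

a | b | c || φ | ψ
F | F | F || F | T
F | F | T || T | T
F | T | F || T | T
F | T | T || F | T
T | F | F || T | T
T | F | T || F | T
T | T | F || F | T
T | T | T || T | T
In every row where φ is true, ψ is also true, so φ ⊨ ψ.

yes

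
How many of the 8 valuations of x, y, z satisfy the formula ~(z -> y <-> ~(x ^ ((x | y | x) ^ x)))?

6

x  y  z  |  φ
T  T  T  |  T
T  T  F  |  T
T  F  T  |  F
T  F  F  |  T
F  T  T  |  T
F  T  F  |  T
F  F  T  |  T
F  F  F  |  F
The formula is true on 6 of the 8 rows.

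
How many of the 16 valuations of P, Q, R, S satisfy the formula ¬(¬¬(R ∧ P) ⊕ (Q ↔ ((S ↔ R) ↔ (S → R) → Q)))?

P | Q | R | S || (R ∧ P) | ¬(R ∧ P) | ¬¬(R ∧ P) | (S ↔ R) | (S → R) | ((S → R) → Q) | ((S ↔ R) ↔ ((S → R) → Q)) | φ
T | T | T | T ||    T    |    F     |     T     |    T    |    T    |       T       |             T             | T
T | T | T | F ||    T    |    F     |     T     |    F    |    T    |       T       |             F             | F
T | T | F | T ||    F    |    T     |     F     |    F    |    F    |       T       |             F             | T
T | T | F | F ||    F    |    T     |     F     |    T    |    T    |       T       |             T             | F
T | F | T | T ||    T    |    F     |     T     |    T    |    T    |       F       |             F             | T
T | F | T | F ||    T    |    F     |     T     |    F    |    T    |       F       |             T             | F
T | F | F | T ||    F    |    T     |     F     |    F    |    F    |       T       |             F             | F
T | F | F | F ||    F    |    T     |     F     |    T    |    T    |       F       |             F             | F
F | T | T | T ||    F    |    T     |     F     |    T    |    T    |       T       |             T             | F
F | T | T | F ||    F    |    T     |     F     |    F    |    T    |       T       |             F             | T
F | T | F | T ||    F    |    T     |     F     |    F    |    F    |       T       |             F             | T
F | T | F | F ||    F    |    T     |     F     |    T    |    T    |       T       |             T             | F
F | F | T | T ||    F    |    T     |     F     |    T    |    T    |       F       |             F             | F
F | F | T | F ||    F    |    T     |     F     |    F    |    T    |       F       |             T             | T
F | F | F | T ||    F    |    T     |     F     |    F    |    F    |       T       |             F             | F
F | F | F | F ||    F    |    T     |     F     |    T    |    T    |       F       |             F             | F
The formula is true on 6 of the 16 rows.

6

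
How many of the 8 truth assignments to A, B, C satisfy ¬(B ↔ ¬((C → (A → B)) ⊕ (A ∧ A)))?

A  B  C  |  φ
T  T  T  |  F
T  T  F  |  F
T  F  T  |  F
T  F  F  |  T
F  T  T  |  T
F  T  F  |  T
F  F  T  |  F
F  F  F  |  F
The formula is true on 3 of the 8 rows.

3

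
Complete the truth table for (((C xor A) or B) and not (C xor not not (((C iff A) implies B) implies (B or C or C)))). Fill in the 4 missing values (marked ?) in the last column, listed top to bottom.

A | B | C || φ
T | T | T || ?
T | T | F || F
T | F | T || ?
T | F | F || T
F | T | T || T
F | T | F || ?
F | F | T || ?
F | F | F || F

Row A=T, B=T, C=T: ((C xor A) or B) = T, not (C xor not not (((C iff A) implies B) implies (B or C or C))) = T, so the formula = T.
Row A=T, B=F, C=T: ((C xor A) or B) = F, not (C xor not not (((C iff A) implies B) implies (B or C or C))) = T, so the formula = F.
Row A=F, B=T, C=F: ((C xor A) or B) = T, not (C xor not not (((C iff A) implies B) implies (B or C or C))) = F, so the formula = F.
Row A=F, B=F, C=T: ((C xor A) or B) = T, not (C xor not not (((C iff A) implies B) implies (B or C or C))) = T, so the formula = T.

T, F, F, T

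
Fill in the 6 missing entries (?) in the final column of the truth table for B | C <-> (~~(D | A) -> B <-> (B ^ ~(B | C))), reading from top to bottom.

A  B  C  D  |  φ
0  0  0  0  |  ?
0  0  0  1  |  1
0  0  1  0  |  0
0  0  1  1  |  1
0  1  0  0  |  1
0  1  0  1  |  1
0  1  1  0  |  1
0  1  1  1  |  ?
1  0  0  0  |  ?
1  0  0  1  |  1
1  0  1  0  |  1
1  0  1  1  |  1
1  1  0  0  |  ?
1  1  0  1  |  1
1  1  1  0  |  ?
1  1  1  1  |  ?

Row A=0, B=0, C=0, D=0: (B | C) = 0, (~~(D | A) -> B <-> (B ^ ~(B | C))) = 1, so the formula = 0.
Row A=0, B=1, C=1, D=1: (B | C) = 1, (~~(D | A) -> B <-> (B ^ ~(B | C))) = 1, so the formula = 1.
Row A=1, B=0, C=0, D=0: (B | C) = 0, (~~(D | A) -> B <-> (B ^ ~(B | C))) = 0, so the formula = 1.
Row A=1, B=1, C=0, D=0: (B | C) = 1, (~~(D | A) -> B <-> (B ^ ~(B | C))) = 1, so the formula = 1.
Row A=1, B=1, C=1, D=0: (B | C) = 1, (~~(D | A) -> B <-> (B ^ ~(B | C))) = 1, so the formula = 1.
Row A=1, B=1, C=1, D=1: (B | C) = 1, (~~(D | A) -> B <-> (B ^ ~(B | C))) = 1, so the formula = 1.

0, 1, 1, 1, 1, 1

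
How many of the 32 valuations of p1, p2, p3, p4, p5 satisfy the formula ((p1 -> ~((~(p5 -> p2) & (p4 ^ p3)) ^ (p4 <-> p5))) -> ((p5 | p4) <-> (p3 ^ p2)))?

19

  p1  |   p2  |   p3  |   p4  |   p5  ||   φ  
False | False | False | False | False ||  True
False | False | False | False |  True || False
False | False | False |  True | False || False
False | False | False |  True |  True || False
False | False |  True | False | False || False
False | False |  True | False |  True ||  True
False | False |  True |  True | False ||  True
False | False |  True |  True |  True ||  True
False |  True | False | False | False || False
False |  True | False | False |  True ||  True
False |  True | False |  True | False ||  True
False |  True | False |  True |  True ||  True
False |  True |  True | False | False ||  True
False |  True |  True | False |  True || False
False |  True |  True |  True | False || False
False |  True |  True |  True |  True || False
 True | False | False | False | False ||  True
 True | False | False | False |  True || False
 True | False | False |  True | False || False
 True | False | False |  True |  True || False
 True | False |  True | False | False ||  True
 True | False |  True | False |  True ||  True
 True | False |  True |  True | False ||  True
 True | False |  True |  True |  True ||  True
 True |  True | False | False | False ||  True
 True |  True | False | False |  True ||  True
 True |  True | False |  True | False ||  True
 True |  True | False |  True |  True ||  True
 True |  True |  True | False | False ||  True
 True |  True |  True | False |  True || False
 True |  True |  True |  True | False || False
 True |  True |  True |  True |  True ||  True
The formula is true on 19 of the 32 rows.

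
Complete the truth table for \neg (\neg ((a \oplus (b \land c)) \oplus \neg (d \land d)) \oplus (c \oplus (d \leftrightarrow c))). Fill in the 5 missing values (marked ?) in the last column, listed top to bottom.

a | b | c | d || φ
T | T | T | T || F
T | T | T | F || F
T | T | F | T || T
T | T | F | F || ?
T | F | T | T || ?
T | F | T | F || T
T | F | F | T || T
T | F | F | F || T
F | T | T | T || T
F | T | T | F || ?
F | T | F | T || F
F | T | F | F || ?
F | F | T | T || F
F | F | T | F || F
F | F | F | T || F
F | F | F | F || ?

Row 4: \neg ((a \oplus (b \land c)) \oplus \neg (d \land d)) = T, (c \oplus (d \leftrightarrow c)) = T, (\neg ((a \oplus (b \land c)) \oplus \neg (d \land d)) \oplus (c \oplus (d \leftrightarrow c))) = F, so the formula = T.
Row 5: \neg ((a \oplus (b \land c)) \oplus \neg (d \land d)) = F, (c \oplus (d \leftrightarrow c)) = F, (\neg ((a \oplus (b \land c)) \oplus \neg (d \land d)) \oplus (c \oplus (d \leftrightarrow c))) = F, so the formula = T.
Row 10: \neg ((a \oplus (b \land c)) \oplus \neg (d \land d)) = T, (c \oplus (d \leftrightarrow c)) = T, (\neg ((a \oplus (b \land c)) \oplus \neg (d \land d)) \oplus (c \oplus (d \leftrightarrow c))) = F, so the formula = T.
Row 12: \neg ((a \oplus (b \land c)) \oplus \neg (d \land d)) = F, (c \oplus (d \leftrightarrow c)) = T, (\neg ((a \oplus (b \land c)) \oplus \neg (d \land d)) \oplus (c \oplus (d \leftrightarrow c))) = T, so the formula = F.
Row 16: \neg ((a \oplus (b \land c)) \oplus \neg (d \land d)) = F, (c \oplus (d \leftrightarrow c)) = T, (\neg ((a \oplus (b \land c)) \oplus \neg (d \land d)) \oplus (c \oplus (d \leftrightarrow c))) = T, so the formula = F.

T, T, T, F, F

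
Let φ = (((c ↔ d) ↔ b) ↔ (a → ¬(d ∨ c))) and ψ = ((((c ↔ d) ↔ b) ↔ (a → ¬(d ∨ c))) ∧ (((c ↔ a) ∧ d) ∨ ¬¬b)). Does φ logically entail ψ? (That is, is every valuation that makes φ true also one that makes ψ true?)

a  b  c  d  |  φ  ψ
T  T  T  T  |  F  F
T  T  T  F  |  T  T
T  T  F  T  |  T  T
T  T  F  F  |  T  T
T  F  T  T  |  T  T
T  F  T  F  |  F  F
T  F  F  T  |  F  F
T  F  F  F  |  F  F
F  T  T  T  |  T  T
F  T  T  F  |  F  F
F  T  F  T  |  F  F
F  T  F  F  |  T  T
F  F  T  T  |  F  F
F  F  T  F  |  T  F
F  F  F  T  |  T  T
F  F  F  F  |  F  F
At a=F, b=F, c=T, d=F we have φ true but ψ false, so φ does not entail ψ.

no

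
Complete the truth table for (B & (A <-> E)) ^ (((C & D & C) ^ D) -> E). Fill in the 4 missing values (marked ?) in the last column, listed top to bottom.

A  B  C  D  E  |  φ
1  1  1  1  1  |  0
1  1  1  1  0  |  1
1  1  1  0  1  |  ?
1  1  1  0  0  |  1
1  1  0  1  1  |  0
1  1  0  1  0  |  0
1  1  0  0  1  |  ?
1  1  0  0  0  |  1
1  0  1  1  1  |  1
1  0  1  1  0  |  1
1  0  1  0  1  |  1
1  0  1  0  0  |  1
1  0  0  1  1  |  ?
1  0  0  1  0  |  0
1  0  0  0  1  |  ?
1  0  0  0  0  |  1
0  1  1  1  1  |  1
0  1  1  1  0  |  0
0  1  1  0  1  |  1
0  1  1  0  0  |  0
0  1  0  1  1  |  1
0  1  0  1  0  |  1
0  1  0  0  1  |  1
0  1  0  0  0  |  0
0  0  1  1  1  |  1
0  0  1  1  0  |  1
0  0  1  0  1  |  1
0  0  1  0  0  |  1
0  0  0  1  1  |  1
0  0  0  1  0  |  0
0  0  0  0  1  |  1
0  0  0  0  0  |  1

Row A=1, B=1, C=1, D=0, E=1: (B & (A <-> E)) = 1, (((C & D & C) ^ D) -> E) = 1, so the formula = 0.
Row A=1, B=1, C=0, D=0, E=1: (B & (A <-> E)) = 1, (((C & D & C) ^ D) -> E) = 1, so the formula = 0.
Row A=1, B=0, C=0, D=1, E=1: (B & (A <-> E)) = 0, (((C & D & C) ^ D) -> E) = 1, so the formula = 1.
Row A=1, B=0, C=0, D=0, E=1: (B & (A <-> E)) = 0, (((C & D & C) ^ D) -> E) = 1, so the formula = 1.

0, 0, 1, 1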